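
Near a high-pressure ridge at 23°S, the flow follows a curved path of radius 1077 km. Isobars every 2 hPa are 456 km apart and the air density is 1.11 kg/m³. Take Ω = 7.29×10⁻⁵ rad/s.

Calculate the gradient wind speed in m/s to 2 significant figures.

Coriolis parameter at 23°S:
f = 2Ω sin φ = 2 × 7.29×10⁻⁵ × sin 23° = 5.70×10⁻⁵ s⁻¹
Pressure gradient: |∂P/∂n| = 200 Pa / 456000 m = 4.39×10⁻⁴ Pa/m
Geostrophic speed: V_g = |∂P/∂n|/(fρ) = 4.39×10⁻⁴/(5.70×10⁻⁵ × 1.11) = 6.94 m/s
Around a high, pressure-gradient force acts outward with centrifugal, so Coriolis balances both:
fV = (1/ρ)|∂P/∂n| + V²/R  →  V² − fR·V + fR·V_g = 0
With fR = 5.70×10⁻⁵ × 1077×10³ m = 61.4 m/s:
V = [fR − √((fR)² − 4 fR V_g)]/2 = [61.4 − √(61.4² − 4×61.4×6.94)]/2 = 7.97 m/s
Supergeostrophic (V > V_g = 6.94 m/s), as expected around a high.

8.0 m/s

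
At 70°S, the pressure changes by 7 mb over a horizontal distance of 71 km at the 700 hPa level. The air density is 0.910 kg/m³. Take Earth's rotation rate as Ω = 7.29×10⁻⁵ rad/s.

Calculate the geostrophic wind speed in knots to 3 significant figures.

Coriolis parameter at 70°S:
f = 2Ω sin φ = 2 × 7.29×10⁻⁵ × sin 70° = 1.37×10⁻⁴ s⁻¹
Pressure gradient: |∂P/∂n| = 700 Pa / 71000 m = 9.86×10⁻³ Pa/m
Geostrophic balance (pressure-gradient force = Coriolis force):
V_g = (1/(fρ)) |∂P/∂n| = 9.86×10⁻³ / (1.37×10⁻⁴ × 0.910) = 79.1 m/s
Converting: 79.1 m/s × 1.944 = 154 knots

154 knots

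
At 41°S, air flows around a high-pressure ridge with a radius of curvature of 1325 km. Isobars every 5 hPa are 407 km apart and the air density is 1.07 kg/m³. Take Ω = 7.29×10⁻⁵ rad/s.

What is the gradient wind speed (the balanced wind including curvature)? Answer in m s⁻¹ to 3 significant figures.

Coriolis parameter at 41°S:
f = 2Ω sin φ = 2 × 7.29×10⁻⁵ × sin 41° = 9.57×10⁻⁵ s⁻¹
Pressure gradient: |∂P/∂n| = 500 Pa / 407000 m = 1.23×10⁻³ Pa/m
Geostrophic speed: V_g = |∂P/∂n|/(fρ) = 1.23×10⁻³/(9.57×10⁻⁵ × 1.07) = 12.0 m/s
Around a high, pressure-gradient force acts outward with centrifugal, so Coriolis balances both:
fV = (1/ρ)|∂P/∂n| + V²/R  →  V² − fR·V + fR·V_g = 0
With fR = 9.57×10⁻⁵ × 1325×10³ m = 127 m/s:
V = [fR − √((fR)² − 4 fR V_g)]/2 = [127 − √(127² − 4×127×12)]/2 = 13.4 m/s
Supergeostrophic (V > V_g = 12 m/s), as expected around a high.

13.4 m s⁻¹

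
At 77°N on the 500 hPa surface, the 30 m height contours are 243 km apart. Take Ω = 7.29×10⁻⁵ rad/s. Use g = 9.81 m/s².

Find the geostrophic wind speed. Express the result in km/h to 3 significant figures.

30.7 km/h

Coriolis parameter at 77°N:
f = 2Ω sin φ = 2 × 7.29×10⁻⁵ × sin 77° = 1.42×10⁻⁴ s⁻¹
Height gradient: |∂Z/∂n| = 30 m / 243000 m = 1.23×10⁻⁴
On a pressure surface, geostrophic balance gives V_g = (g/f)|∂Z/∂n|:
V_g = 9.81 × 1.23×10⁻⁴ / 1.42×10⁻⁴ = 8.53 m/s
Converting: 8.53 m/s × 3.6 = 30.7 km/h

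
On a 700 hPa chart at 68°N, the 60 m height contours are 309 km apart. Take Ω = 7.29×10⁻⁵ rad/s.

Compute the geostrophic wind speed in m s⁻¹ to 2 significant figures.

Coriolis parameter at 68°N:
f = 2Ω sin φ = 2 × 7.29×10⁻⁵ × sin 68° = 1.35×10⁻⁴ s⁻¹
Height gradient: |∂Z/∂n| = 60 m / 309000 m = 1.94×10⁻⁴
On a pressure surface, geostrophic balance gives V_g = (g/f)|∂Z/∂n|:
V_g = 9.81 × 1.94×10⁻⁴ / 1.35×10⁻⁴ = 14.1 m/s

14 m s⁻¹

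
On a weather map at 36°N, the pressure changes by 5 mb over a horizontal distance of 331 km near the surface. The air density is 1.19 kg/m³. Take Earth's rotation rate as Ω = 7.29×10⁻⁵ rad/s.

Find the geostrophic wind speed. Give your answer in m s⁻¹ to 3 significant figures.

Coriolis parameter at 36°N:
f = 2Ω sin φ = 2 × 7.29×10⁻⁵ × sin 36° = 8.57×10⁻⁵ s⁻¹
Pressure gradient: |∂P/∂n| = 500 Pa / 331000 m = 1.51×10⁻³ Pa/m
Geostrophic balance (pressure-gradient force = Coriolis force):
V_g = (1/(fρ)) |∂P/∂n| = 1.51×10⁻³ / (8.57×10⁻⁵ × 1.19) = 14.8 m/s

14.8 m s⁻¹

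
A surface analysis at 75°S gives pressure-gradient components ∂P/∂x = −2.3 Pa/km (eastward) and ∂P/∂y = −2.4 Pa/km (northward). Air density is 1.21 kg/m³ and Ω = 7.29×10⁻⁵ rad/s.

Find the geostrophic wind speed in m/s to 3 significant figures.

19.5 m/s

Coriolis parameter at 75°S:
f = 2Ω sin φ = 2 × 7.29×10⁻⁵ × sin 75° = 1.41×10⁻⁴ s⁻¹
In the Southern Hemisphere f is negative: f = −1.41×10⁻⁴ s⁻¹.
Component geostrophic relations (x east, y north):
u_g = −(1/(fρ)) ∂P/∂y,  v_g = (1/(fρ)) ∂P/∂x
u_g = −(−2.4×10⁻³)/(−1.41×10⁻⁴ × 1.21) = −14.1 m/s;  v_g = (−2.3×10⁻³)/(−1.41×10⁻⁴ × 1.21) = 13.5 m/s
|V_g| = √(u_g² + v_g²) = 19.5 m/s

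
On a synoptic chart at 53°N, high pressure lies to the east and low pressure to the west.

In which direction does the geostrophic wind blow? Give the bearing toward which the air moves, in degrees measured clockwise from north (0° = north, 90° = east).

000°

The pressure-gradient force points toward the west (bearing 270°).
Geostrophic balance: in the Northern Hemisphere the Coriolis force deflects motion to the right, so the geostrophic wind blows 90° to the right of the pressure-gradient force (low pressure on the left).
Rotating 270° by 90° clockwise gives 000° — the wind blows toward the north.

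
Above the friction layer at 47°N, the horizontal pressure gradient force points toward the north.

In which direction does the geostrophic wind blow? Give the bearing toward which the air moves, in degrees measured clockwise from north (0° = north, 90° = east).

The pressure-gradient force points toward the north (bearing 000°).
Geostrophic balance: in the Northern Hemisphere the Coriolis force deflects motion to the right, so the geostrophic wind blows 90° to the right of the pressure-gradient force (low pressure on the left).
Rotating 000° by 90° clockwise gives 090° — the wind blows toward the east.

090°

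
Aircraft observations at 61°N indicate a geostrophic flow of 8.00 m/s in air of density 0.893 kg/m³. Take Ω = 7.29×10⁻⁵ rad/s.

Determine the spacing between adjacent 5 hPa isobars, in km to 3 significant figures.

549 km

Coriolis parameter at 61°N:
f = 2Ω sin φ = 2 × 7.29×10⁻⁵ × sin 61° = 1.28×10⁻⁴ s⁻¹
Geostrophic balance rearranged: |∂P/∂n| = f ρ V_g
|∂P/∂n| = 1.28×10⁻⁴ × 0.893 × 8.00 = 9.11×10⁻⁴ Pa/m
Isobar spacing: Δn = ΔP/|∂P/∂n| = 500 Pa / 9.11×10⁻⁴ Pa/m = 548848 m ≈ 549 km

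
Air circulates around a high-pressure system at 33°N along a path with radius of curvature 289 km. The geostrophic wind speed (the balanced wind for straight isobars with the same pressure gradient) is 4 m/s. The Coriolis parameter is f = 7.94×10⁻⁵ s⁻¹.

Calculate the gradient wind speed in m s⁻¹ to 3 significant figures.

5.16 m s⁻¹

Around a high, pressure-gradient force acts outward with centrifugal, so Coriolis balances both:
fV = (1/ρ)|∂P/∂n| + V²/R  →  V² − fR·V + fR·V_g = 0
With fR = 7.94×10⁻⁵ × 289×10³ m = 22.9 m/s:
V = [fR − √((fR)² − 4 fR V_g)]/2 = [22.9 − √(22.9² − 4×22.9×4)]/2 = 5.16 m/s
Supergeostrophic (V > V_g = 4 m/s), as expected around a high.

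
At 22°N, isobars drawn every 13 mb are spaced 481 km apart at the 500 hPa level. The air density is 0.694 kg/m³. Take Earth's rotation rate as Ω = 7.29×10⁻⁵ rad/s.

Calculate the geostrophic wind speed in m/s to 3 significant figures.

Coriolis parameter at 22°N:
f = 2Ω sin φ = 2 × 7.29×10⁻⁵ × sin 22° = 5.46×10⁻⁵ s⁻¹
Pressure gradient: |∂P/∂n| = 1300 Pa / 481000 m = 2.70×10⁻³ Pa/m
Geostrophic balance (pressure-gradient force = Coriolis force):
V_g = (1/(fρ)) |∂P/∂n| = 2.70×10⁻³ / (5.46×10⁻⁵ × 0.694) = 71.3 m/s

71.3 m/s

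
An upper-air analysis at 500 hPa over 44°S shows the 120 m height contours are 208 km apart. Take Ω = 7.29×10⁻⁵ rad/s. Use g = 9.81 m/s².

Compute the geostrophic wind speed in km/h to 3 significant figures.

201 km/h

Coriolis parameter at 44°S:
f = 2Ω sin φ = 2 × 7.29×10⁻⁵ × sin 44° = 1.01×10⁻⁴ s⁻¹
Height gradient: |∂Z/∂n| = 120 m / 208000 m = 5.77×10⁻⁴
On a pressure surface, geostrophic balance gives V_g = (g/f)|∂Z/∂n|:
V_g = 9.81 × 5.77×10⁻⁴ / 1.01×10⁻⁴ = 55.9 m/s
Converting: 55.9 m/s × 3.6 = 201 km/h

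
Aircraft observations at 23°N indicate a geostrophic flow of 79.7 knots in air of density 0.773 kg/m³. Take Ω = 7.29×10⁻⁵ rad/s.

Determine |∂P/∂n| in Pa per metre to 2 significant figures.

1.8×10⁻³ Pa/m

Coriolis parameter at 23°N:
f = 2Ω sin φ = 2 × 7.29×10⁻⁵ × sin 23° = 5.70×10⁻⁵ s⁻¹
Wind speed in SI: 79.7 knots = 41.0 m/s
Geostrophic balance rearranged: |∂P/∂n| = f ρ V_g
|∂P/∂n| = 5.70×10⁻⁵ × 0.773 × 41.0 = 1.81×10⁻³ Pa/m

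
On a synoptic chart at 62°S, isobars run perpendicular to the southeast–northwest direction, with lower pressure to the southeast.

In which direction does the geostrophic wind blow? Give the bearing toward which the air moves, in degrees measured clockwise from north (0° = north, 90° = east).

045°

The pressure-gradient force points toward the southeast (bearing 135°).
Geostrophic balance: in the Southern Hemisphere the Coriolis force deflects motion to the left, so the geostrophic wind blows 90° to the left of the pressure-gradient force (low pressure on the right).
Rotating 135° by 90° counterclockwise gives 045° — the wind blows toward the northeast.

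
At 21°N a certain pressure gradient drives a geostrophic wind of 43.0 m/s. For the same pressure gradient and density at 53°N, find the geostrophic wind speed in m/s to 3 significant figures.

With the same pressure gradient and density, V_g ∝ 1/f ∝ 1/sin φ.
V₂ = V₁ · sin φ₁ / sin φ₂ = 43.0 × sin 21° / sin 53°
V₂ = 43.0 × 0.3584/0.7986 = 19.3 m/s

19.3 m/s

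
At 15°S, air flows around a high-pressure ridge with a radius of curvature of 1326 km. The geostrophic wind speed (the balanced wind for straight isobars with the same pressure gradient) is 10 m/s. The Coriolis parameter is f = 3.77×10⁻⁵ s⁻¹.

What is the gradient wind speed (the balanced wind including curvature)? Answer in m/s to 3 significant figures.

Around a high, pressure-gradient force acts outward with centrifugal, so Coriolis balances both:
fV = (1/ρ)|∂P/∂n| + V²/R  →  V² − fR·V + fR·V_g = 0
With fR = 3.77×10⁻⁵ × 1326×10³ m = 50.0 m/s:
V = [fR − √((fR)² − 4 fR V_g)]/2 = [50.0 − √(50.0² − 4×50.0×10)]/2 = 13.8 m/s
Supergeostrophic (V > V_g = 10 m/s), as expected around a high.

13.8 m/s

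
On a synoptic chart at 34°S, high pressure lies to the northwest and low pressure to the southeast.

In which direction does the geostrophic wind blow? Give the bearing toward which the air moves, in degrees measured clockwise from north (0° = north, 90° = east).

The pressure-gradient force points toward the southeast (bearing 135°).
Geostrophic balance: in the Southern Hemisphere the Coriolis force deflects motion to the left, so the geostrophic wind blows 90° to the left of the pressure-gradient force (low pressure on the right).
Rotating 135° by 90° counterclockwise gives 045° — the wind blows toward the northeast.

045°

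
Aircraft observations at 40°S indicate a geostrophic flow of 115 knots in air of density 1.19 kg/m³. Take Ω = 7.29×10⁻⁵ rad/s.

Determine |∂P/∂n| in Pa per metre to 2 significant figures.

Coriolis parameter at 40°S:
f = 2Ω sin φ = 2 × 7.29×10⁻⁵ × sin 40° = 9.37×10⁻⁵ s⁻¹
Wind speed in SI: 115 knots = 59.2 m/s
Geostrophic balance rearranged: |∂P/∂n| = f ρ V_g
|∂P/∂n| = 9.37×10⁻⁵ × 1.19 × 59.2 = 6.60×10⁻³ Pa/m

6.6×10⁻³ Pa/m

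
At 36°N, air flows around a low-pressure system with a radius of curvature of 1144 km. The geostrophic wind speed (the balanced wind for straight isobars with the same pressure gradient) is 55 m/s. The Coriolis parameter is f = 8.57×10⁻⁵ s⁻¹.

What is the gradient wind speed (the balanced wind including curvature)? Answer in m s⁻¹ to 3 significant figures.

Around a low, centrifugal force acts outward with Coriolis, so pressure-gradient force balances both:
(1/ρ)|∂P/∂n| = fV + V²/R  →  V² + fR·V − fR·V_g = 0
With fR = 8.57×10⁻⁵ × 1144×10³ m = 98.0 m/s:
V = [−fR + √((fR)² + 4 fR V_g)]/2 = [−98.0 + √(98.0² + 4×98.0×55)]/2 = 39.3 m/s
Subgeostrophic (V < V_g = 55 m/s), as expected around a low.

39.3 m s⁻¹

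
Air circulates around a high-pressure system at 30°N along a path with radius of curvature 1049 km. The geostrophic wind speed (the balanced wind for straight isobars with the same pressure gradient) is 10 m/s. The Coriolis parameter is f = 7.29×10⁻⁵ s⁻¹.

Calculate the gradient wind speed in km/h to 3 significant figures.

Around a high, pressure-gradient force acts outward with centrifugal, so Coriolis balances both:
fV = (1/ρ)|∂P/∂n| + V²/R  →  V² − fR·V + fR·V_g = 0
With fR = 7.29×10⁻⁵ × 1049×10³ m = 76.5 m/s:
V = [fR − √((fR)² − 4 fR V_g)]/2 = [76.5 − √(76.5² − 4×76.5×10)]/2 = 11.8 m/s
Supergeostrophic (V > V_g = 10 m/s), as expected around a high.
Converting: 11.8 m/s × 3.6 = 42.6 km/h

42.6 km/h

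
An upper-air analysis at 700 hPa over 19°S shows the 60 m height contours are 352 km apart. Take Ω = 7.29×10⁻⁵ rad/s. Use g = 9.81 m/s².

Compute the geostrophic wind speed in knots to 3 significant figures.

Coriolis parameter at 19°S:
f = 2Ω sin φ = 2 × 7.29×10⁻⁵ × sin 19° = 4.75×10⁻⁵ s⁻¹
Height gradient: |∂Z/∂n| = 60 m / 352000 m = 1.70×10⁻⁴
On a pressure surface, geostrophic balance gives V_g = (g/f)|∂Z/∂n|:
V_g = 9.81 × 1.70×10⁻⁴ / 4.75×10⁻⁵ = 35.2 m/s
Converting: 35.2 m/s × 1.944 = 68.5 knots

68.5 knots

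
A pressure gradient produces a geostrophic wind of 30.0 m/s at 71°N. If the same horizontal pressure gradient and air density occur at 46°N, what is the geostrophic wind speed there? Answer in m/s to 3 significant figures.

39.4 m/s

With the same pressure gradient and density, V_g ∝ 1/f ∝ 1/sin φ.
V₂ = V₁ · sin φ₁ / sin φ₂ = 30.0 × sin 71° / sin 46°
V₂ = 30.0 × 0.9455/0.7193 = 39.4 m/s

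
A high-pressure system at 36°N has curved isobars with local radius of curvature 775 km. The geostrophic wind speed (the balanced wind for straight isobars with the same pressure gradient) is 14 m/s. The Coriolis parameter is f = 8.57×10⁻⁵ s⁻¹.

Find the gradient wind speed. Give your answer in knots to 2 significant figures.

Around a high, pressure-gradient force acts outward with centrifugal, so Coriolis balances both:
fV = (1/ρ)|∂P/∂n| + V²/R  →  V² − fR·V + fR·V_g = 0
With fR = 8.57×10⁻⁵ × 775×10³ m = 66.4 m/s:
V = [fR − √((fR)² − 4 fR V_g)]/2 = [66.4 − √(66.4² − 4×66.4×14)]/2 = 20.1 m/s
Supergeostrophic (V > V_g = 14 m/s), as expected around a high.
Converting: 20.1 m/s × 1.944 = 39 knots

39 knots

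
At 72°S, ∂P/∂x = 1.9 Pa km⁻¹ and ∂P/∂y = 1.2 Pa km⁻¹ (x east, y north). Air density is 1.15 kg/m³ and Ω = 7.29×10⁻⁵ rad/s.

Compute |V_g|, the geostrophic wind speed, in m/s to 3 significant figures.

14.1 m/s

Coriolis parameter at 72°S:
f = 2Ω sin φ = 2 × 7.29×10⁻⁵ × sin 72° = 1.39×10⁻⁴ s⁻¹
In the Southern Hemisphere f is negative: f = −1.39×10⁻⁴ s⁻¹.
Component geostrophic relations (x east, y north):
u_g = −(1/(fρ)) ∂P/∂y,  v_g = (1/(fρ)) ∂P/∂x
u_g = −(1.2×10⁻³)/(−1.39×10⁻⁴ × 1.15) = 7.53 m/s;  v_g = (1.9×10⁻³)/(−1.39×10⁻⁴ × 1.15) = −11.9 m/s
|V_g| = √(u_g² + v_g²) = 14.1 m/s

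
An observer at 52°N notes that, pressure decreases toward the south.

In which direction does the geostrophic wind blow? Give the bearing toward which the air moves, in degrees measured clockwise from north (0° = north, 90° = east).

270°

The pressure-gradient force points toward the south (bearing 180°).
Geostrophic balance: in the Northern Hemisphere the Coriolis force deflects motion to the right, so the geostrophic wind blows 90° to the right of the pressure-gradient force (low pressure on the left).
Rotating 180° by 90° clockwise gives 270° — the wind blows toward the west.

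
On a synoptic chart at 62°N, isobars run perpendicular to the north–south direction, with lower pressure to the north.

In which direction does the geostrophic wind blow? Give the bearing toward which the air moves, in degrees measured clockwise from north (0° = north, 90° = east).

The pressure-gradient force points toward the north (bearing 000°).
Geostrophic balance: in the Northern Hemisphere the Coriolis force deflects motion to the right, so the geostrophic wind blows 90° to the right of the pressure-gradient force (low pressure on the left).
Rotating 000° by 90° clockwise gives 090° — the wind blows toward the east.

090°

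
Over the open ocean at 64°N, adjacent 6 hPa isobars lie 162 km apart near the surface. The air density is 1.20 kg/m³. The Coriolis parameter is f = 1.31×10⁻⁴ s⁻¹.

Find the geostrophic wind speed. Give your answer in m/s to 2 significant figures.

Pressure gradient: |∂P/∂n| = 600 Pa / 162000 m = 3.70×10⁻³ Pa/m
Geostrophic balance (pressure-gradient force = Coriolis force):
V_g = (1/(fρ)) |∂P/∂n| = 3.70×10⁻³ / (1.31×10⁻⁴ × 1.20) = 23.6 m/s

24 m/s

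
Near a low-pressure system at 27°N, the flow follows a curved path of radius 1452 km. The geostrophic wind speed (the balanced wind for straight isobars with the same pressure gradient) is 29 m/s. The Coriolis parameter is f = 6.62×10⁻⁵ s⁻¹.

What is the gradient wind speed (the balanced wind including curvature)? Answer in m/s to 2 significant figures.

Around a low, centrifugal force acts outward with Coriolis, so pressure-gradient force balances both:
(1/ρ)|∂P/∂n| = fV + V²/R  →  V² + fR·V − fR·V_g = 0
With fR = 6.62×10⁻⁵ × 1452×10³ m = 96.1 m/s:
V = [−fR + √((fR)² + 4 fR V_g)]/2 = [−96.1 + √(96.1² + 4×96.1×29)]/2 = 23.3 m/s
Subgeostrophic (V < V_g = 29 m/s), as expected around a low.

23 m/s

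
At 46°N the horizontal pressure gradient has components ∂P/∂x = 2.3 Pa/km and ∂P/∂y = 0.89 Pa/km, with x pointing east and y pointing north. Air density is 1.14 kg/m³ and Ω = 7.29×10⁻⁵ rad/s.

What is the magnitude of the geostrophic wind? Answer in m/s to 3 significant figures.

Coriolis parameter at 46°N:
f = 2Ω sin φ = 2 × 7.29×10⁻⁵ × sin 46° = 1.05×10⁻⁴ s⁻¹
Component geostrophic relations (x east, y north):
u_g = −(1/(fρ)) ∂P/∂y,  v_g = (1/(fρ)) ∂P/∂x
u_g = −(0.89×10⁻³)/(1.05×10⁻⁴ × 1.14) = −7.44 m/s;  v_g = (2.3×10⁻³)/(1.05×10⁻⁴ × 1.14) = 19.2 m/s
|V_g| = √(u_g² + v_g²) = 20.6 m/s

20.6 m/s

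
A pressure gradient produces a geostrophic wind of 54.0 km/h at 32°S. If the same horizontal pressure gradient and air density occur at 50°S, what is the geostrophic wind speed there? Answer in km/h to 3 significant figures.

With the same pressure gradient and density, V_g ∝ 1/f ∝ 1/sin φ.
V₂ = V₁ · sin φ₁ / sin φ₂ = 54.0 × sin 32° / sin 50°
V₂ = 54.0 × 0.5299/0.7660 = 37.4 km/h

37.4 km/h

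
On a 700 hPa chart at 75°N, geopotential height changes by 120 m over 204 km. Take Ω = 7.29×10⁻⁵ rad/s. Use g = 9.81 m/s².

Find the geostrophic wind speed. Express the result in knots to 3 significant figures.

79.6 knots

Coriolis parameter at 75°N:
f = 2Ω sin φ = 2 × 7.29×10⁻⁵ × sin 75° = 1.41×10⁻⁴ s⁻¹
Height gradient: |∂Z/∂n| = 120 m / 204000 m = 5.88×10⁻⁴
On a pressure surface, geostrophic balance gives V_g = (g/f)|∂Z/∂n|:
V_g = 9.81 × 5.88×10⁻⁴ / 1.41×10⁻⁴ = 41.0 m/s
Converting: 41.0 m/s × 1.944 = 79.6 knots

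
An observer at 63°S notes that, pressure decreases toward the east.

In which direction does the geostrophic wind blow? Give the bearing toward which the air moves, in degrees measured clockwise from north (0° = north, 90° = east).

The pressure-gradient force points toward the east (bearing 090°).
Geostrophic balance: in the Southern Hemisphere the Coriolis force deflects motion to the left, so the geostrophic wind blows 90° to the left of the pressure-gradient force (low pressure on the right).
Rotating 090° by 90° counterclockwise gives 000° — the wind blows toward the north.

000°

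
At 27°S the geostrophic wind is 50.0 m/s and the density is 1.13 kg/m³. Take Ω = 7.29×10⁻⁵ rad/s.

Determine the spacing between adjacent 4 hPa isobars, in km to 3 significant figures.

Coriolis parameter at 27°S:
f = 2Ω sin φ = 2 × 7.29×10⁻⁵ × sin 27° = 6.62×10⁻⁵ s⁻¹
Geostrophic balance rearranged: |∂P/∂n| = f ρ V_g
|∂P/∂n| = 6.62×10⁻⁵ × 1.13 × 50.0 = 3.74×10⁻³ Pa/m
Isobar spacing: Δn = ΔP/|∂P/∂n| = 400 Pa / 3.74×10⁻³ Pa/m = 106957 m ≈ 107 km

107 km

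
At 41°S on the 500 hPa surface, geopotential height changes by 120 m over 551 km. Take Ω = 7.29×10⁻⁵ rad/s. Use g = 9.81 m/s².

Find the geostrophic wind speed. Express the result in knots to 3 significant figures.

43.4 knots

Coriolis parameter at 41°S:
f = 2Ω sin φ = 2 × 7.29×10⁻⁵ × sin 41° = 9.57×10⁻⁵ s⁻¹
Height gradient: |∂Z/∂n| = 120 m / 551000 m = 2.18×10⁻⁴
On a pressure surface, geostrophic balance gives V_g = (g/f)|∂Z/∂n|:
V_g = 9.81 × 2.18×10⁻⁴ / 9.57×10⁻⁵ = 22.3 m/s
Converting: 22.3 m/s × 1.944 = 43.4 knots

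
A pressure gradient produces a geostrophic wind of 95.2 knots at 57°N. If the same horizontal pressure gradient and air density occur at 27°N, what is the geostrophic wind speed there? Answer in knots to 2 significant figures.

With the same pressure gradient and density, V_g ∝ 1/f ∝ 1/sin φ.
V₂ = V₁ · sin φ₁ / sin φ₂ = 95.2 × sin 57° / sin 27°
V₂ = 95.2 × 0.8387/0.4540 = 180 knots

180 knots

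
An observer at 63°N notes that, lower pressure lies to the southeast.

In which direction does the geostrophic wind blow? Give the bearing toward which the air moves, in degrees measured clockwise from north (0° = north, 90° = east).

The pressure-gradient force points toward the southeast (bearing 135°).
Geostrophic balance: in the Northern Hemisphere the Coriolis force deflects motion to the right, so the geostrophic wind blows 90° to the right of the pressure-gradient force (low pressure on the left).
Rotating 135° by 90° clockwise gives 225° — the wind blows toward the southwest.

225°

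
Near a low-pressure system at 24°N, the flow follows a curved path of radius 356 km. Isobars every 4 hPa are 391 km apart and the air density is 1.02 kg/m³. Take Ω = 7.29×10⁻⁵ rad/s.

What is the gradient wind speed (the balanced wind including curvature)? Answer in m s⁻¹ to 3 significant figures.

11.1 m s⁻¹

Coriolis parameter at 24°N:
f = 2Ω sin φ = 2 × 7.29×10⁻⁵ × sin 24° = 5.93×10⁻⁵ s⁻¹
Pressure gradient: |∂P/∂n| = 400 Pa / 391000 m = 1.02×10⁻³ Pa/m
Geostrophic speed: V_g = |∂P/∂n|/(fρ) = 1.02×10⁻³/(5.93×10⁻⁵ × 1.02) = 16.9 m/s
Around a low, centrifugal force acts outward with Coriolis, so pressure-gradient force balances both:
(1/ρ)|∂P/∂n| = fV + V²/R  →  V² + fR·V − fR·V_g = 0
With fR = 5.93×10⁻⁵ × 356×10³ m = 21.1 m/s:
V = [−fR + √((fR)² + 4 fR V_g)]/2 = [−21.1 + √(21.1² + 4×21.1×16.9)]/2 = 11.1 m/s
Subgeostrophic (V < V_g = 16.9 m/s), as expected around a low.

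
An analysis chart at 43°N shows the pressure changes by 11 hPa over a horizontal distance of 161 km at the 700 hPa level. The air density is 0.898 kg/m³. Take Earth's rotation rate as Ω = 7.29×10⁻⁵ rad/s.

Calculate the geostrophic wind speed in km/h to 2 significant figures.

280 km/h

Coriolis parameter at 43°N:
f = 2Ω sin φ = 2 × 7.29×10⁻⁵ × sin 43° = 9.94×10⁻⁵ s⁻¹
Pressure gradient: |∂P/∂n| = 1100 Pa / 161000 m = 6.83×10⁻³ Pa/m
Geostrophic balance (pressure-gradient force = Coriolis force):
V_g = (1/(fρ)) |∂P/∂n| = 6.83×10⁻³ / (9.94×10⁻⁵ × 0.898) = 76.5 m/s
Converting: 76.5 m/s × 3.6 = 280 km/h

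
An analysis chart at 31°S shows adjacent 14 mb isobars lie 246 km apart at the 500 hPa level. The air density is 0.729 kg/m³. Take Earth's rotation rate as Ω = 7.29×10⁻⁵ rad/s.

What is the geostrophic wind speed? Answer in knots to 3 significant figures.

Coriolis parameter at 31°S:
f = 2Ω sin φ = 2 × 7.29×10⁻⁵ × sin 31° = 7.51×10⁻⁵ s⁻¹
Pressure gradient: |∂P/∂n| = 1400 Pa / 246000 m = 5.69×10⁻³ Pa/m
Geostrophic balance (pressure-gradient force = Coriolis force):
V_g = (1/(fρ)) |∂P/∂n| = 5.69×10⁻³ / (7.51×10⁻⁵ × 0.729) = 104 m/s
Converting: 104 m/s × 1.944 = 202 knots

202 knots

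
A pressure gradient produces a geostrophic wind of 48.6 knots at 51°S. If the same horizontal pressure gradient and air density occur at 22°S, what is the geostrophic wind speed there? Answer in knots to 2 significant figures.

100 knots

With the same pressure gradient and density, V_g ∝ 1/f ∝ 1/sin φ.
V₂ = V₁ · sin φ₁ / sin φ₂ = 48.6 × sin 51° / sin 22°
V₂ = 48.6 × 0.7771/0.3746 = 100 knots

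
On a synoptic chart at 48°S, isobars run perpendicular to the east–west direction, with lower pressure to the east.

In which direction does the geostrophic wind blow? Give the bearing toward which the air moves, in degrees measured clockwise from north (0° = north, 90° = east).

The pressure-gradient force points toward the east (bearing 090°).
Geostrophic balance: in the Southern Hemisphere the Coriolis force deflects motion to the left, so the geostrophic wind blows 90° to the left of the pressure-gradient force (low pressure on the right).
Rotating 090° by 90° counterclockwise gives 000° — the wind blows toward the north.

000°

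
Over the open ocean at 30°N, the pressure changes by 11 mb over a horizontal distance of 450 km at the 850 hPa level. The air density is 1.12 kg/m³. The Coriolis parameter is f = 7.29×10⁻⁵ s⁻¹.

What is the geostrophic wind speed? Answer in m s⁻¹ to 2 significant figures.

30 m s⁻¹

Pressure gradient: |∂P/∂n| = 1100 Pa / 450000 m = 2.44×10⁻³ Pa/m
Geostrophic balance (pressure-gradient force = Coriolis force):
V_g = (1/(fρ)) |∂P/∂n| = 2.44×10⁻³ / (7.29×10⁻⁵ × 1.12) = 29.9 m/s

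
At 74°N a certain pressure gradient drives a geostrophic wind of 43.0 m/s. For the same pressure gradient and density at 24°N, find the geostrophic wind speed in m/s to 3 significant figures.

102 m/s

With the same pressure gradient and density, V_g ∝ 1/f ∝ 1/sin φ.
V₂ = V₁ · sin φ₁ / sin φ₂ = 43.0 × sin 74° / sin 24°
V₂ = 43.0 × 0.9613/0.4067 = 102 m/s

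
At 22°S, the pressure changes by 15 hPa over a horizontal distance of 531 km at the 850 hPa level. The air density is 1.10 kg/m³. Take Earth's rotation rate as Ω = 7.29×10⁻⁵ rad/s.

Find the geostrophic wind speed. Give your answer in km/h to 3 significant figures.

169 km/h

Coriolis parameter at 22°S:
f = 2Ω sin φ = 2 × 7.29×10⁻⁵ × sin 22° = 5.46×10⁻⁵ s⁻¹
Pressure gradient: |∂P/∂n| = 1500 Pa / 531000 m = 2.82×10⁻³ Pa/m
Geostrophic balance (pressure-gradient force = Coriolis force):
V_g = (1/(fρ)) |∂P/∂n| = 2.82×10⁻³ / (5.46×10⁻⁵ × 1.10) = 47.0 m/s
Converting: 47.0 m/s × 3.6 = 169 km/h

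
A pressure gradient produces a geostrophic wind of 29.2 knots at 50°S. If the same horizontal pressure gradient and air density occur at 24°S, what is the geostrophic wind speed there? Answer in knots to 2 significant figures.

55 knots

With the same pressure gradient and density, V_g ∝ 1/f ∝ 1/sin φ.
V₂ = V₁ · sin φ₁ / sin φ₂ = 29.2 × sin 50° / sin 24°
V₂ = 29.2 × 0.7660/0.4067 = 55 knots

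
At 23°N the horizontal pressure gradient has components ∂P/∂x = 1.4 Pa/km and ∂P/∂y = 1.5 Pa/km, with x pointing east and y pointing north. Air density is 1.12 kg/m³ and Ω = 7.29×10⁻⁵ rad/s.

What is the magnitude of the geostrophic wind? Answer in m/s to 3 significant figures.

Coriolis parameter at 23°N:
f = 2Ω sin φ = 2 × 7.29×10⁻⁵ × sin 23° = 5.70×10⁻⁵ s⁻¹
Component geostrophic relations (x east, y north):
u_g = −(1/(fρ)) ∂P/∂y,  v_g = (1/(fρ)) ∂P/∂x
u_g = −(1.5×10⁻³)/(5.70×10⁻⁵ × 1.12) = −23.5 m/s;  v_g = (1.4×10⁻³)/(5.70×10⁻⁵ × 1.12) = 21.9 m/s
|V_g| = √(u_g² + v_g²) = 32.2 m/s

32.2 m/s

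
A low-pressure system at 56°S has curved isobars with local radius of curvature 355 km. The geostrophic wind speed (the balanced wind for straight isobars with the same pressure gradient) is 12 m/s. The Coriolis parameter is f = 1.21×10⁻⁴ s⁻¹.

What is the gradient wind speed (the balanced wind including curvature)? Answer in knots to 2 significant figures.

Around a low, centrifugal force acts outward with Coriolis, so pressure-gradient force balances both:
(1/ρ)|∂P/∂n| = fV + V²/R  →  V² + fR·V − fR·V_g = 0
With fR = 1.21×10⁻⁴ × 355×10³ m = 43.0 m/s:
V = [−fR + √((fR)² + 4 fR V_g)]/2 = [−43.0 + √(43.0² + 4×43.0×12)]/2 = 9.78 m/s
Subgeostrophic (V < V_g = 12 m/s), as expected around a low.
Converting: 9.78 m/s × 1.944 = 19 knots

19 knots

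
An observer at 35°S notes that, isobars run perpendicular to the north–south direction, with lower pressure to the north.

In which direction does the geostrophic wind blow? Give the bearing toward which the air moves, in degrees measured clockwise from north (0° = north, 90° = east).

270°

The pressure-gradient force points toward the north (bearing 000°).
Geostrophic balance: in the Southern Hemisphere the Coriolis force deflects motion to the left, so the geostrophic wind blows 90° to the left of the pressure-gradient force (low pressure on the right).
Rotating 000° by 90° counterclockwise gives 270° — the wind blows toward the west.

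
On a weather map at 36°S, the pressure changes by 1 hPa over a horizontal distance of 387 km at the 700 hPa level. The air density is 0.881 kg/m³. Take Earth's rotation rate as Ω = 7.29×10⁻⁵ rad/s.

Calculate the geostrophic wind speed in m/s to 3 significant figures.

Coriolis parameter at 36°S:
f = 2Ω sin φ = 2 × 7.29×10⁻⁵ × sin 36° = 8.57×10⁻⁵ s⁻¹
Pressure gradient: |∂P/∂n| = 100 Pa / 387000 m = 2.58×10⁻⁴ Pa/m
Geostrophic balance (pressure-gradient force = Coriolis force):
V_g = (1/(fρ)) |∂P/∂n| = 2.58×10⁻⁴ / (8.57×10⁻⁵ × 0.881) = 3.42 m/s

3.42 m/s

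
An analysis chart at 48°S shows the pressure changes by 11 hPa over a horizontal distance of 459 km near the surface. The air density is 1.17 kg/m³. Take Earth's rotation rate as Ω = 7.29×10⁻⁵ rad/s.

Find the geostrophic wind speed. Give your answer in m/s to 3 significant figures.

Coriolis parameter at 48°S:
f = 2Ω sin φ = 2 × 7.29×10⁻⁵ × sin 48° = 1.08×10⁻⁴ s⁻¹
Pressure gradient: |∂P/∂n| = 1100 Pa / 459000 m = 2.40×10⁻³ Pa/m
Geostrophic balance (pressure-gradient force = Coriolis force):
V_g = (1/(fρ)) |∂P/∂n| = 2.40×10⁻³ / (1.08×10⁻⁴ × 1.17) = 18.9 m/s

18.9 m/s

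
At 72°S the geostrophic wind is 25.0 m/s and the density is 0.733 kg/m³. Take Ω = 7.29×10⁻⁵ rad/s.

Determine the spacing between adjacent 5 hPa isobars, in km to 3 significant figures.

197 km

Coriolis parameter at 72°S:
f = 2Ω sin φ = 2 × 7.29×10⁻⁵ × sin 72° = 1.39×10⁻⁴ s⁻¹
Geostrophic balance rearranged: |∂P/∂n| = f ρ V_g
|∂P/∂n| = 1.39×10⁻⁴ × 0.733 × 25.0 = 2.54×10⁻³ Pa/m
Isobar spacing: Δn = ΔP/|∂P/∂n| = 500 Pa / 2.54×10⁻³ Pa/m = 196771 m ≈ 197 km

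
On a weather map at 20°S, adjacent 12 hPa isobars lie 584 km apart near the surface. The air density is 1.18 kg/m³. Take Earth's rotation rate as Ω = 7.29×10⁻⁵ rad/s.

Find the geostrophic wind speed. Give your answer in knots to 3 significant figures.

Coriolis parameter at 20°S:
f = 2Ω sin φ = 2 × 7.29×10⁻⁵ × sin 20° = 4.99×10⁻⁵ s⁻¹
Pressure gradient: |∂P/∂n| = 1200 Pa / 584000 m = 2.05×10⁻³ Pa/m
Geostrophic balance (pressure-gradient force = Coriolis force):
V_g = (1/(fρ)) |∂P/∂n| = 2.05×10⁻³ / (4.99×10⁻⁵ × 1.18) = 34.9 m/s
Converting: 34.9 m/s × 1.944 = 67.9 knots

67.9 knots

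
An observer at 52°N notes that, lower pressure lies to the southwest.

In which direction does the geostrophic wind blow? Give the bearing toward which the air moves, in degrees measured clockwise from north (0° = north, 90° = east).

The pressure-gradient force points toward the southwest (bearing 225°).
Geostrophic balance: in the Northern Hemisphere the Coriolis force deflects motion to the right, so the geostrophic wind blows 90° to the right of the pressure-gradient force (low pressure on the left).
Rotating 225° by 90° clockwise gives 315° — the wind blows toward the northwest.

315°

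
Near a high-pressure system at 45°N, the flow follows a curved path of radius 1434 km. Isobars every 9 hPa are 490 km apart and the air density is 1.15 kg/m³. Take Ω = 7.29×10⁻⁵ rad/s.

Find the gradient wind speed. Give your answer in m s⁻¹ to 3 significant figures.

17.6 m s⁻¹

Coriolis parameter at 45°N:
f = 2Ω sin φ = 2 × 7.29×10⁻⁵ × sin 45° = 1.03×10⁻⁴ s⁻¹
Pressure gradient: |∂P/∂n| = 900 Pa / 490000 m = 1.84×10⁻³ Pa/m
Geostrophic speed: V_g = |∂P/∂n|/(fρ) = 1.84×10⁻³/(1.03×10⁻⁴ × 1.15) = 15.5 m/s
Around a high, pressure-gradient force acts outward with centrifugal, so Coriolis balances both:
fV = (1/ρ)|∂P/∂n| + V²/R  →  V² − fR·V + fR·V_g = 0
With fR = 1.03×10⁻⁴ × 1434×10³ m = 148 m/s:
V = [fR − √((fR)² − 4 fR V_g)]/2 = [148 − √(148² − 4×148×15.5)]/2 = 17.6 m/s
Supergeostrophic (V > V_g = 15.5 m/s), as expected around a high.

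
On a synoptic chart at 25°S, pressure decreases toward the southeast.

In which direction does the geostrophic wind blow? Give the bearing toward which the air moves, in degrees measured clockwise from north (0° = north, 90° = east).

The pressure-gradient force points toward the southeast (bearing 135°).
Geostrophic balance: in the Southern Hemisphere the Coriolis force deflects motion to the left, so the geostrophic wind blows 90° to the left of the pressure-gradient force (low pressure on the right).
Rotating 135° by 90° counterclockwise gives 045° — the wind blows toward the northeast.

045°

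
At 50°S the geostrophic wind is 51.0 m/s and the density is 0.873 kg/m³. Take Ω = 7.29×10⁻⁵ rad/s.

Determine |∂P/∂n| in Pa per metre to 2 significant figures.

5.0×10⁻³ Pa/m

Coriolis parameter at 50°S:
f = 2Ω sin φ = 2 × 7.29×10⁻⁵ × sin 50° = 1.12×10⁻⁴ s⁻¹
Geostrophic balance rearranged: |∂P/∂n| = f ρ V_g
|∂P/∂n| = 1.12×10⁻⁴ × 0.873 × 51.0 = 4.97×10⁻³ Pa/m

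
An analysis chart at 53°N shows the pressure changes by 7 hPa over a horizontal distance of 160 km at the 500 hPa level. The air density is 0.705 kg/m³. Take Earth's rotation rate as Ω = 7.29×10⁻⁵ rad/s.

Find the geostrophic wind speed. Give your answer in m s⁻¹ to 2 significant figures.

Coriolis parameter at 53°N:
f = 2Ω sin φ = 2 × 7.29×10⁻⁵ × sin 53° = 1.16×10⁻⁴ s⁻¹
Pressure gradient: |∂P/∂n| = 700 Pa / 160000 m = 4.38×10⁻³ Pa/m
Geostrophic balance (pressure-gradient force = Coriolis force):
V_g = (1/(fρ)) |∂P/∂n| = 4.38×10⁻³ / (1.16×10⁻⁴ × 0.705) = 53.3 m/s

53 m s⁻¹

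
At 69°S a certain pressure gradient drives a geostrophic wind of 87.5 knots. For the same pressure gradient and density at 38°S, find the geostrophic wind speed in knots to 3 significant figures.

133 knots

With the same pressure gradient and density, V_g ∝ 1/f ∝ 1/sin φ.
V₂ = V₁ · sin φ₁ / sin φ₂ = 87.5 × sin 69° / sin 38°
V₂ = 87.5 × 0.9336/0.6157 = 133 knots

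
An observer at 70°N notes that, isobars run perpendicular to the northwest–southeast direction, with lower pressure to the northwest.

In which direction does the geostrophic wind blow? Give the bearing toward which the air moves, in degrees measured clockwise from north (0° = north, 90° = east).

045°

The pressure-gradient force points toward the northwest (bearing 315°).
Geostrophic balance: in the Northern Hemisphere the Coriolis force deflects motion to the right, so the geostrophic wind blows 90° to the right of the pressure-gradient force (low pressure on the left).
Rotating 315° by 90° clockwise gives 045° — the wind blows toward the northeast.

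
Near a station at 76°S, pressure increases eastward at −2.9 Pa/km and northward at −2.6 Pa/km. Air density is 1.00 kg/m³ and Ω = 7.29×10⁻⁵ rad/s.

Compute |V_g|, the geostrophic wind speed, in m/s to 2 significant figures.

28 m/s

Coriolis parameter at 76°S:
f = 2Ω sin φ = 2 × 7.29×10⁻⁵ × sin 76° = 1.41×10⁻⁴ s⁻¹
In the Southern Hemisphere f is negative: f = −1.41×10⁻⁴ s⁻¹.
Component geostrophic relations (x east, y north):
u_g = −(1/(fρ)) ∂P/∂y,  v_g = (1/(fρ)) ∂P/∂x
u_g = −(−2.6×10⁻³)/(−1.41×10⁻⁴ × 1.00) = −18.4 m/s;  v_g = (−2.9×10⁻³)/(−1.41×10⁻⁴ × 1.00) = 20.5 m/s
|V_g| = √(u_g² + v_g²) = 27.5 m/s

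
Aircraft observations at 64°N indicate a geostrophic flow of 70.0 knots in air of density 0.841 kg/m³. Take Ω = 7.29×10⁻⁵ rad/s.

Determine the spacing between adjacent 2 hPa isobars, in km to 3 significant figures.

50.4 km

Coriolis parameter at 64°N:
f = 2Ω sin φ = 2 × 7.29×10⁻⁵ × sin 64° = 1.31×10⁻⁴ s⁻¹
Wind speed in SI: 70.0 knots = 36.0 m/s
Geostrophic balance rearranged: |∂P/∂n| = f ρ V_g
|∂P/∂n| = 1.31×10⁻⁴ × 0.841 × 36.0 = 3.97×10⁻³ Pa/m
Isobar spacing: Δn = ΔP/|∂P/∂n| = 200 Pa / 3.97×10⁻³ Pa/m = 50394 m ≈ 50.4 km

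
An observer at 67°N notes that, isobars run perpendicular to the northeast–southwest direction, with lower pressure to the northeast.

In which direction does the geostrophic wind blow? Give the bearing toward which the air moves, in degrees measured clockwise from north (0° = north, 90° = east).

135°

The pressure-gradient force points toward the northeast (bearing 045°).
Geostrophic balance: in the Northern Hemisphere the Coriolis force deflects motion to the right, so the geostrophic wind blows 90° to the right of the pressure-gradient force (low pressure on the left).
Rotating 045° by 90° clockwise gives 135° — the wind blows toward the southeast.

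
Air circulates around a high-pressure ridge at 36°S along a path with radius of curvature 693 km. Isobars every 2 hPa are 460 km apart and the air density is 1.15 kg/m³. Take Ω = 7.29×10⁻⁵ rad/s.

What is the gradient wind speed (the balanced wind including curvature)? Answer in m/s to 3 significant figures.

4.80 m/s

Coriolis parameter at 36°S:
f = 2Ω sin φ = 2 × 7.29×10⁻⁵ × sin 36° = 8.57×10⁻⁵ s⁻¹
Pressure gradient: |∂P/∂n| = 200 Pa / 460000 m = 4.35×10⁻⁴ Pa/m
Geostrophic speed: V_g = |∂P/∂n|/(fρ) = 4.35×10⁻⁴/(8.57×10⁻⁵ × 1.15) = 4.41 m/s
Around a high, pressure-gradient force acts outward with centrifugal, so Coriolis balances both:
fV = (1/ρ)|∂P/∂n| + V²/R  →  V² − fR·V + fR·V_g = 0
With fR = 8.57×10⁻⁵ × 693×10³ m = 59.4 m/s:
V = [fR − √((fR)² − 4 fR V_g)]/2 = [59.4 − √(59.4² − 4×59.4×4.41)]/2 = 4.8 m/s
Supergeostrophic (V > V_g = 4.41 m/s), as expected around a high.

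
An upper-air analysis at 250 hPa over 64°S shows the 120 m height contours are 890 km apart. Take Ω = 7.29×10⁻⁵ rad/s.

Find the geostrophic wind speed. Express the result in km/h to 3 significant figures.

36.3 km/h

Coriolis parameter at 64°S:
f = 2Ω sin φ = 2 × 7.29×10⁻⁵ × sin 64° = 1.31×10⁻⁴ s⁻¹
Height gradient: |∂Z/∂n| = 120 m / 890000 m = 1.35×10⁻⁴
On a pressure surface, geostrophic balance gives V_g = (g/f)|∂Z/∂n|:
V_g = 9.81 × 1.35×10⁻⁴ / 1.31×10⁻⁴ = 10.1 m/s
Converting: 10.1 m/s × 3.6 = 36.3 km/h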